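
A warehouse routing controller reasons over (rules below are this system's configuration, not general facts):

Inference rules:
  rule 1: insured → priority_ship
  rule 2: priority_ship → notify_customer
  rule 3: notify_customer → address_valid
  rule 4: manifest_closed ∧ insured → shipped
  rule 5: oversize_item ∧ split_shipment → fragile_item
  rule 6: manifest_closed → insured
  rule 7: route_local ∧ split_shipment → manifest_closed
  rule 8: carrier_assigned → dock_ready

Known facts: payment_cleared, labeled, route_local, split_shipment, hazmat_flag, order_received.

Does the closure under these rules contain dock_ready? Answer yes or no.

Round 1: rule 7 [route_local ∧ split_shipment → manifest_closed]. Adds manifest_closed.
Round 2: rule 6 [manifest_closed → insured]. Adds insured.
Round 3: rule 1 [insured → priority_ship]; rule 4 [manifest_closed ∧ insured → shipped]. Adds priority_ship, shipped.
Round 4: rule 2 [priority_ship → notify_customer]. Adds notify_customer.
Round 5: rule 3 [notify_customer → address_valid]. Adds address_valid.
Fixed point reached. dock_ready is concluded only by rule 8; rule 8 needs carrier_assigned (never derived).

no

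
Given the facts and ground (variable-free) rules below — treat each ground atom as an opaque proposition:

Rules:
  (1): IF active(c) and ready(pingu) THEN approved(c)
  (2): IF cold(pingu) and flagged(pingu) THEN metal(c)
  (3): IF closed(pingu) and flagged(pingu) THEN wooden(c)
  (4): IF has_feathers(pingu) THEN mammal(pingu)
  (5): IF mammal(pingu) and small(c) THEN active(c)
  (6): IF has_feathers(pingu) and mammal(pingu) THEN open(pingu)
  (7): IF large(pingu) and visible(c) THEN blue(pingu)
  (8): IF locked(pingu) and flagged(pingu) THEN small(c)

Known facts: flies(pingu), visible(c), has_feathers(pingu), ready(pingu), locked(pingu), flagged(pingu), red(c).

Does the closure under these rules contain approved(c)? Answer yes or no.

yes

[1] (4) [IF has_feathers(pingu) THEN mammal(pingu)]; (8) [IF locked(pingu) and flagged(pingu) THEN small(c)]. ⇒ new: mammal(pingu), small(c).
[2] (5) [IF mammal(pingu) and small(c) THEN active(c)]; (6) [IF has_feathers(pingu) and mammal(pingu) THEN open(pingu)]. ⇒ new: active(c), open(pingu).
[3] (1) [IF active(c) and ready(pingu) THEN approved(c)]. ⇒ new: approved(c).
approved(c) appears in round 3, so it is derivable.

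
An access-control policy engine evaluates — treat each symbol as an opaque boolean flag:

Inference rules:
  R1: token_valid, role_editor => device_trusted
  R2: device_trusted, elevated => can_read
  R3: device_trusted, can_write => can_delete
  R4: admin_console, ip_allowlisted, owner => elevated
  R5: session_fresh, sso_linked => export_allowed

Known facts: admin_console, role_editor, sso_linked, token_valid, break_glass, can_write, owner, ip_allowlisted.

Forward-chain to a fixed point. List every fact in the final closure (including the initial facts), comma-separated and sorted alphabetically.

Round 1: R1 [token_valid, role_editor => device_trusted]; R4 [admin_console, ip_allowlisted, owner => elevated]. New: device_trusted, elevated.
Round 2: R2 [device_trusted, elevated => can_read]; R3 [device_trusted, can_write => can_delete]. New: can_read, can_delete.

admin_console, break_glass, can_delete, can_read, can_write, device_trusted, elevated, ip_allowlisted, owner, role_editor, sso_linked, token_valid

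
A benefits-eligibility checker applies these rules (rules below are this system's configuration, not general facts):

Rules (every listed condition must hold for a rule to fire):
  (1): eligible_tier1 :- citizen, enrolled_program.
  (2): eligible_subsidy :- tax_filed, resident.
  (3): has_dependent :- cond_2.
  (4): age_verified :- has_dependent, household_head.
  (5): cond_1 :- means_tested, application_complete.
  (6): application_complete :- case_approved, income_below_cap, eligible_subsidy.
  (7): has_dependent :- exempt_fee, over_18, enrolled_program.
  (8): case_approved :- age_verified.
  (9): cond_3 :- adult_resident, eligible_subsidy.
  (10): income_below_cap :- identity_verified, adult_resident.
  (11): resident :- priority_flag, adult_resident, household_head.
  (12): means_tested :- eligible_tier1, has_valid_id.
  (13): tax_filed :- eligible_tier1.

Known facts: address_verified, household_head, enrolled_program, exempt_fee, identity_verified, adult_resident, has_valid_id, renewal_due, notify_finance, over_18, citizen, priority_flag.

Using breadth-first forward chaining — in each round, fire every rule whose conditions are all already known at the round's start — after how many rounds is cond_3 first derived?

Round 1 fires (1), (7), (10), (11), giving eligible_tier1, has_dependent, income_below_cap, resident.
Round 2 fires (4), (12), (13), giving age_verified, means_tested, tax_filed.
Round 3 fires (2), (8), giving eligible_subsidy, case_approved.
Round 4 fires (6), (9), giving application_complete, cond_3.
cond_3 first appears in round 4.

4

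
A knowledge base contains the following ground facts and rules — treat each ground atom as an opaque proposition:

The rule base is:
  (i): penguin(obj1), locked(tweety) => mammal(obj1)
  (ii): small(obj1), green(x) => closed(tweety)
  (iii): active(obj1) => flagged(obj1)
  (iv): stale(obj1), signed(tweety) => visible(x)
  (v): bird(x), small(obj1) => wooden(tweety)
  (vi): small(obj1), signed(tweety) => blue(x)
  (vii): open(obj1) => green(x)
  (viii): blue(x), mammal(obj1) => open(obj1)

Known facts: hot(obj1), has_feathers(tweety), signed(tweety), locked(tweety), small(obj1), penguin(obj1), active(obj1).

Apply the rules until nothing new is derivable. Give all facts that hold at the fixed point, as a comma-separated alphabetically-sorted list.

active(obj1), blue(x), closed(tweety), flagged(obj1), green(x), has_feathers(tweety), hot(obj1), locked(tweety), mammal(obj1), open(obj1), penguin(obj1), signed(tweety), small(obj1)

[1] (i) [penguin(obj1), locked(tweety) => mammal(obj1)]; (iii) [active(obj1) => flagged(obj1)]; (vi) [small(obj1), signed(tweety) => blue(x)]. ⇒ new: mammal(obj1), flagged(obj1), blue(x).
[2] (viii) [blue(x), mammal(obj1) => open(obj1)]. ⇒ new: open(obj1).
[3] (vii) [open(obj1) => green(x)]. ⇒ new: green(x).
[4] (ii) [small(obj1), green(x) => closed(tweety)]. ⇒ new: closed(tweety).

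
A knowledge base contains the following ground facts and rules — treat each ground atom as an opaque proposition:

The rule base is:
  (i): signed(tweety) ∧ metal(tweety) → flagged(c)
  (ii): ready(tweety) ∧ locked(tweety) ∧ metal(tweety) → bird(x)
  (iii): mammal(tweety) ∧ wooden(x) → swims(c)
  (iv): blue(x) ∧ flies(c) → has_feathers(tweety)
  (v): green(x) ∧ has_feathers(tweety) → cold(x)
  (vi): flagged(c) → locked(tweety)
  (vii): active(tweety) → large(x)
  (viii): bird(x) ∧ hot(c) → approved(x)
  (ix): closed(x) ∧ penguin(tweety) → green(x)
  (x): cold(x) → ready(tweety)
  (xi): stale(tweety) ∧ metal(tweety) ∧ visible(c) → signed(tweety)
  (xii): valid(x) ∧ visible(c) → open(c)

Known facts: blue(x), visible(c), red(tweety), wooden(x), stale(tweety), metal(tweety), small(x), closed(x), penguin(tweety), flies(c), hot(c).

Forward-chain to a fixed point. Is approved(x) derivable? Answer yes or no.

yes

[1] (iv) [blue(x) ∧ flies(c) → has_feathers(tweety)]; (ix) [closed(x) ∧ penguin(tweety) → green(x)]; (xi) [stale(tweety) ∧ metal(tweety) ∧ visible(c) → signed(tweety)]. ⇒ new: has_feathers(tweety), green(x), signed(tweety).
[2] (i) [signed(tweety) ∧ metal(tweety) → flagged(c)]; (v) [green(x) ∧ has_feathers(tweety) → cold(x)]. ⇒ new: flagged(c), cold(x).
[3] (vi) [flagged(c) → locked(tweety)]; (x) [cold(x) → ready(tweety)]. ⇒ new: locked(tweety), ready(tweety).
[4] (ii) [ready(tweety) ∧ locked(tweety) ∧ metal(tweety) → bird(x)]. ⇒ new: bird(x).
[5] (viii) [bird(x) ∧ hot(c) → approved(x)]. ⇒ new: approved(x).
approved(x) appears in round 5, so it is derivable.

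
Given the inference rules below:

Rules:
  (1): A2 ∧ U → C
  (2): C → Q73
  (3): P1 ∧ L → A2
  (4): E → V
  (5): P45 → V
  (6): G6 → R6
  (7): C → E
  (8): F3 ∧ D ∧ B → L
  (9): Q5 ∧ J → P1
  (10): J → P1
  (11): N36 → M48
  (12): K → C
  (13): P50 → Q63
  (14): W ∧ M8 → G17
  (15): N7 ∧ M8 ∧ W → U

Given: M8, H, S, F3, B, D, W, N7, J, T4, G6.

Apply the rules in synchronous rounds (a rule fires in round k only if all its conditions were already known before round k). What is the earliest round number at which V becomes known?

[1] (6) [G6 → R6]; (8) [F3 ∧ D ∧ B → L]; (10) [J → P1]; (14) [W ∧ M8 → G17]; (15) [N7 ∧ M8 ∧ W → U]. ⇒ new: R6, L, P1, G17, U.
[2] (3) [P1 ∧ L → A2]. ⇒ new: A2.
[3] (1) [A2 ∧ U → C]. ⇒ new: C.
[4] (2) [C → Q73]; (7) [C → E]. ⇒ new: Q73, E.
[5] (4) [E → V]. ⇒ new: V.
V first appears in round 5.

5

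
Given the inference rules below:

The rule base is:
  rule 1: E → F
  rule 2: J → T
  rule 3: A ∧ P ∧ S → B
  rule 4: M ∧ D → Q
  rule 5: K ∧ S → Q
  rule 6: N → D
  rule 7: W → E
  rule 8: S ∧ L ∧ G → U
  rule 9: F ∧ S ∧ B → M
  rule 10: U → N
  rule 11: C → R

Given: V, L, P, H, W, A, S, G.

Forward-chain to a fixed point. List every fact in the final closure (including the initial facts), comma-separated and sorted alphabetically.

A, B, D, E, F, G, H, L, M, N, P, Q, S, U, V, W

Round 1: rule 3 [A ∧ P ∧ S → B]; rule 7 [W → E]; rule 8 [S ∧ L ∧ G → U]. Adds B, E, U.
Round 2: rule 1 [E → F]; rule 10 [U → N]. Adds F, N.
Round 3: rule 6 [N → D]; rule 9 [F ∧ S ∧ B → M]. Adds D, M.
Round 4: rule 4 [M ∧ D → Q]. Adds Q.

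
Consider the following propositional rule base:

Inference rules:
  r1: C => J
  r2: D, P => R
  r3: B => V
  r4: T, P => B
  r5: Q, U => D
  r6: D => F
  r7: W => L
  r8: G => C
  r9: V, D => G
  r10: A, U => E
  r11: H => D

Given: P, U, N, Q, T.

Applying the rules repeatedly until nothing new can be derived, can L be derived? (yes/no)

no

Round 1 fires r4, r5, giving B, D.
Round 2 fires r2, r3, r6, giving R, V, F.
Round 3 fires r9, giving G.
Round 4 fires r8, giving C.
Round 5 fires r1, giving J.
Fixed point reached. L is concluded only by r7; r7 needs W (never derived).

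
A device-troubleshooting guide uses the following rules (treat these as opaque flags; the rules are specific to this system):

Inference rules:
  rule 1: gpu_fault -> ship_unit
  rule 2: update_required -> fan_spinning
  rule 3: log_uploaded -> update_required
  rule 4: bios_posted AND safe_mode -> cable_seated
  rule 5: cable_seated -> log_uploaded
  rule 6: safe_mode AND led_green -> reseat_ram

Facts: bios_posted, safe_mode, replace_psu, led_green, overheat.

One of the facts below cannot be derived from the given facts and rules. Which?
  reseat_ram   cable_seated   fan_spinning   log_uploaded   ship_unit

Round 1 — rule 4, rule 6, derive cable_seated, reseat_ram.
Round 2 — rule 5, derive log_uploaded.
Round 3 — rule 3, derive update_required.
Round 4 — rule 2, derive fan_spinning.
Derived: reseat_ram (round 1), fan_spinning (round 4), log_uploaded (round 2), cable_seated (round 1). ship_unit never appears in any round.

ship_unit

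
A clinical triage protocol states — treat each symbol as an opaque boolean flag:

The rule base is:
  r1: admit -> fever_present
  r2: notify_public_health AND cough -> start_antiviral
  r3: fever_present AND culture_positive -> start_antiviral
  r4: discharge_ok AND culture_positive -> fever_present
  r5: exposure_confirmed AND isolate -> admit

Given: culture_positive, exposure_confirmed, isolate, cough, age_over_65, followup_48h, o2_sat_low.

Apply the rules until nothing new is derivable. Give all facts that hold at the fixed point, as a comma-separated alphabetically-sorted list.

Round 1 — r5, derive admit.
Round 2 — r1, derive fever_present.
Round 3 — r3, derive start_antiviral.

admit, age_over_65, cough, culture_positive, exposure_confirmed, fever_present, followup_48h, isolate, o2_sat_low, start_antiviral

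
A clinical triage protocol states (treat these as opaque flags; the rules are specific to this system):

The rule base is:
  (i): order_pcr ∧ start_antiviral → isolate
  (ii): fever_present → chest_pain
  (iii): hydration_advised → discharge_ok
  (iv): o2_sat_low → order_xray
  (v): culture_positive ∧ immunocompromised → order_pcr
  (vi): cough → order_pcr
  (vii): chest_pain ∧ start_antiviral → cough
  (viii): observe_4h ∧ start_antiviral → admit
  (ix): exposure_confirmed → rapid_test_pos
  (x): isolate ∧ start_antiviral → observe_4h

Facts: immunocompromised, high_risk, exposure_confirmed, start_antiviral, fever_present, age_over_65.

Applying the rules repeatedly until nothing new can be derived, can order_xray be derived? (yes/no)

no

Round 1 fires (ii), (ix), giving chest_pain, rapid_test_pos.
Round 2 fires (vii), giving cough.
Round 3 fires (vi), giving order_pcr.
Round 4 fires (i), giving isolate.
Round 5 fires (x), giving observe_4h.
Round 6 fires (viii), giving admit.
Fixed point reached. order_xray is concluded only by (iv); (iv) needs o2_sat_low (never derived).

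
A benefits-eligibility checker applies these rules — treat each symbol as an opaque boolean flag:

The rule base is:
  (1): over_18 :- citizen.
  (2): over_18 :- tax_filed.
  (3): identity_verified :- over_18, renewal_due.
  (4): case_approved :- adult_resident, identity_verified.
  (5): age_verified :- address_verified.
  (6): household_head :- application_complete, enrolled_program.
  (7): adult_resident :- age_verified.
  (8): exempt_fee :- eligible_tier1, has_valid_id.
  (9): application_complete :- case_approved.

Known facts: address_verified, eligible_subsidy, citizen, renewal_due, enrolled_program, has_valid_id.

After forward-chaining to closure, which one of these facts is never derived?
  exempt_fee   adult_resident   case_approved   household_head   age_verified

Round 1 — (1), (5), derive over_18, age_verified.
Round 2 — (3), (7), derive identity_verified, adult_resident.
Round 3 — (4), derive case_approved.
Round 4 — (9), derive application_complete.
Round 5 — (6), derive household_head.
Derived: case_approved (round 3), adult_resident (round 2), age_verified (round 1), household_head (round 5). exempt_fee never appears in any round.

exempt_fee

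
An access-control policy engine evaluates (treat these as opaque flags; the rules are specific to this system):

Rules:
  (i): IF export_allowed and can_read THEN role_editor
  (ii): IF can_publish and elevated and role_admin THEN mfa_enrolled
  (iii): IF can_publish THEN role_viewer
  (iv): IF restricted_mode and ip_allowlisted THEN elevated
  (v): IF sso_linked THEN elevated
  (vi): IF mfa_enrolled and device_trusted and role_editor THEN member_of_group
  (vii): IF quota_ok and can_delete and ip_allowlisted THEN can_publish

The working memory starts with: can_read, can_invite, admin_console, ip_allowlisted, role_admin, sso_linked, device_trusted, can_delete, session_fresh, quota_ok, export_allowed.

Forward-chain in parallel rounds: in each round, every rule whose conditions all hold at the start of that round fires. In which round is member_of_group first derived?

3

Round 1 — (i), (v), (vii), derive role_editor, elevated, can_publish.
Round 2 — (ii), (iii), derive mfa_enrolled, role_viewer.
Round 3 — (vi), derive member_of_group.
member_of_group first appears in round 3.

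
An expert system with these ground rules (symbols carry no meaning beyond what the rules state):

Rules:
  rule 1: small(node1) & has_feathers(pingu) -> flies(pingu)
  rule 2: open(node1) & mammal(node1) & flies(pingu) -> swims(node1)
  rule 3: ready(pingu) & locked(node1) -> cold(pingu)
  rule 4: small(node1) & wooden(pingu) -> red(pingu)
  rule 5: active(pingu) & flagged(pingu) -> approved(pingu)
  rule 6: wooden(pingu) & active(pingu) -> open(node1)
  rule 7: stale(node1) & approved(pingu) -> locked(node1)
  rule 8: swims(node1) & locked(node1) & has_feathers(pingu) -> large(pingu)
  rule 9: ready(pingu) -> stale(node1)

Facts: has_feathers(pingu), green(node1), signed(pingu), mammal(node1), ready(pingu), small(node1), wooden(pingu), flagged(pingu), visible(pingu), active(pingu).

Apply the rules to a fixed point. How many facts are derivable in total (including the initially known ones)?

Round 1 — rule 1, rule 4, rule 5, rule 6, rule 9, derive flies(pingu), red(pingu), approved(pingu), open(node1), stale(node1).
Round 2 — rule 2, rule 7, derive swims(node1), locked(node1).
Round 3 — rule 3, rule 8, derive cold(pingu), large(pingu).
Closure: {active(pingu), approved(pingu), cold(pingu), flagged(pingu), flies(pingu), green(node1), has_feathers(pingu), large(pingu), locked(node1), mammal(node1), open(node1), ready(pingu), red(pingu), signed(pingu), small(node1), stale(node1), swims(node1), visible(pingu), wooden(pingu)} — 19 facts.

19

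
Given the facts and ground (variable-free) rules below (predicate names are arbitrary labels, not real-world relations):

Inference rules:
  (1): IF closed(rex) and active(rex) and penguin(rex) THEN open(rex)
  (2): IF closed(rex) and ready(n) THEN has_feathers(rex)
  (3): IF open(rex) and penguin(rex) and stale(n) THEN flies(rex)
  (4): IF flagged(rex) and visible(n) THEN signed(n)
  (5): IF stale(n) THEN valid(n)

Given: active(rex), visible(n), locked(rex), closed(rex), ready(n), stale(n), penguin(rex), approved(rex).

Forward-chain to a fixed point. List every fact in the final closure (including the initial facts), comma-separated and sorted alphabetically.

Round 1: (1) [IF closed(rex) and active(rex) and penguin(rex) THEN open(rex)]; (2) [IF closed(rex) and ready(n) THEN has_feathers(rex)]; (5) [IF stale(n) THEN valid(n)]. New: open(rex), has_feathers(rex), valid(n).
Round 2: (3) [IF open(rex) and penguin(rex) and stale(n) THEN flies(rex)]. New: flies(rex).

active(rex), approved(rex), closed(rex), flies(rex), has_feathers(rex), locked(rex), open(rex), penguin(rex), ready(n), stale(n), valid(n), visible(n)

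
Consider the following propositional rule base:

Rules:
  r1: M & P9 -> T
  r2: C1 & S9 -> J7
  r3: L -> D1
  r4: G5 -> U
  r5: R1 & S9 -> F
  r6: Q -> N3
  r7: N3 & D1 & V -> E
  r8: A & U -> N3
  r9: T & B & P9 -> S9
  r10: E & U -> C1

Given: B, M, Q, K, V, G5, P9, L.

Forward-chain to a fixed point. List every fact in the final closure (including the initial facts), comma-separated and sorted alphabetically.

[1] r1 [M & P9 -> T]; r3 [L -> D1]; r4 [G5 -> U]; r6 [Q -> N3]. ⇒ new: T, D1, U, N3.
[2] r7 [N3 & D1 & V -> E]; r9 [T & B & P9 -> S9]. ⇒ new: E, S9.
[3] r10 [E & U -> C1]. ⇒ new: C1.
[4] r2 [C1 & S9 -> J7]. ⇒ new: J7.

B, C1, D1, E, G5, J7, K, L, M, N3, P9, Q, S9, T, U, V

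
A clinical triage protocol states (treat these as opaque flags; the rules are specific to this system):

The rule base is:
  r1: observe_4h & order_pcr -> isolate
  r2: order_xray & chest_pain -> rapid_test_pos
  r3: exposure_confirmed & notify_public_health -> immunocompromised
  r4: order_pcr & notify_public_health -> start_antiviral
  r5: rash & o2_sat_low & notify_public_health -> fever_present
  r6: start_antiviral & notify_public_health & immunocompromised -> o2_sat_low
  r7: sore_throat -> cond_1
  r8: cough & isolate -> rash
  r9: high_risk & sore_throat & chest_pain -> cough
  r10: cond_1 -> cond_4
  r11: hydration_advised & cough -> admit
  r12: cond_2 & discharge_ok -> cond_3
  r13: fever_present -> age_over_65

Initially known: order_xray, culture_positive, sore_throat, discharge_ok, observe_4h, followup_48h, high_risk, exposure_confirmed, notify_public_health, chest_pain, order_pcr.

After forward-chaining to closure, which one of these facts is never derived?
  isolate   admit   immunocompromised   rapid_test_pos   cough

admit

[1] r1 [observe_4h & order_pcr -> isolate]; r2 [order_xray & chest_pain -> rapid_test_pos]; r3 [exposure_confirmed & notify_public_health -> immunocompromised]; r4 [order_pcr & notify_public_health -> start_antiviral]; r7 [sore_throat -> cond_1]; r9 [high_risk & sore_throat & chest_pain -> cough]. ⇒ new: isolate, rapid_test_pos, immunocompromised, start_antiviral, cond_1, cough.
[2] r6 [start_antiviral & notify_public_health & immunocompromised -> o2_sat_low]; r8 [cough & isolate -> rash]; r10 [cond_1 -> cond_4]. ⇒ new: o2_sat_low, rash, cond_4.
[3] r5 [rash & o2_sat_low & notify_public_health -> fever_present]. ⇒ new: fever_present.
[4] r13 [fever_present -> age_over_65]. ⇒ new: age_over_65.
Derived: immunocompromised (round 1), cough (round 1), isolate (round 1), rapid_test_pos (round 1). admit never appears in any round.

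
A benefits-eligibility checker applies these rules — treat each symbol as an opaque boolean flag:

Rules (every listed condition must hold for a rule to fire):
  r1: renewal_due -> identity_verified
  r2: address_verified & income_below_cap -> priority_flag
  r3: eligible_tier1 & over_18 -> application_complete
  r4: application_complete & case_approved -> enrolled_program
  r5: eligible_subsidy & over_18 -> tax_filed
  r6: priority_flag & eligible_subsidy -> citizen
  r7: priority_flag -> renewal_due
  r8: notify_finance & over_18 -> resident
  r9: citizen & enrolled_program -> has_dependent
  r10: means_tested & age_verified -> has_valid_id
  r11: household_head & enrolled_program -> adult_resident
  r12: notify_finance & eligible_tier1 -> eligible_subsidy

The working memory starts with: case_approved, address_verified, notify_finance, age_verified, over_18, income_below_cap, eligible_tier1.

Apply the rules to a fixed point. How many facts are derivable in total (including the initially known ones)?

Round 1 — r2, r3, r8, r12, derive priority_flag, application_complete, resident, eligible_subsidy.
Round 2 — r4, r5, r6, r7, derive enrolled_program, tax_filed, citizen, renewal_due.
Round 3 — r1, r9, derive identity_verified, has_dependent.
Closure: {address_verified, age_verified, application_complete, case_approved, citizen, eligible_subsidy, eligible_tier1, enrolled_program, has_dependent, identity_verified, income_below_cap, notify_finance, over_18, priority_flag, renewal_due, resident, tax_filed} — 17 facts.

17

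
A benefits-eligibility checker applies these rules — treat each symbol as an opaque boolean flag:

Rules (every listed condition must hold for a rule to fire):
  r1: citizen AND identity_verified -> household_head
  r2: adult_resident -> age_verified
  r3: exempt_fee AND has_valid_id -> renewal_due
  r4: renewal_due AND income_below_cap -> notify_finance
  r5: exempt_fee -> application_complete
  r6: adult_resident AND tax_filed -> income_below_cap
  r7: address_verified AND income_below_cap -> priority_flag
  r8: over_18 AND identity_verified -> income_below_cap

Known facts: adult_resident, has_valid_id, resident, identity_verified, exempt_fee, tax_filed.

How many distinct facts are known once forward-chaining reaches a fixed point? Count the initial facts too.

[1] r2 [adult_resident -> age_verified]; r3 [exempt_fee AND has_valid_id -> renewal_due]; r5 [exempt_fee -> application_complete]; r6 [adult_resident AND tax_filed -> income_below_cap]. ⇒ new: age_verified, renewal_due, application_complete, income_below_cap.
[2] r4 [renewal_due AND income_below_cap -> notify_finance]. ⇒ new: notify_finance.
Closure: {adult_resident, age_verified, application_complete, exempt_fee, has_valid_id, identity_verified, income_below_cap, notify_finance, renewal_due, resident, tax_filed} — 11 facts.

11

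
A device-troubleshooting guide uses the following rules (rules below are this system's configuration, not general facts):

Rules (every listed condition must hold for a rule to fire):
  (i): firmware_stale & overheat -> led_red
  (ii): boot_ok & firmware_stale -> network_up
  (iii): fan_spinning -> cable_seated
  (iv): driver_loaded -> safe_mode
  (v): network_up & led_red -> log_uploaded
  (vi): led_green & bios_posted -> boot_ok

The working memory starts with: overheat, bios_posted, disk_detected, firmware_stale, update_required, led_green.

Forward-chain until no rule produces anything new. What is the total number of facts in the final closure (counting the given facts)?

Round 1: (i) [firmware_stale & overheat -> led_red]; (vi) [led_green & bios_posted -> boot_ok]. New: led_red, boot_ok.
Round 2: (ii) [boot_ok & firmware_stale -> network_up]. New: network_up.
Round 3: (v) [network_up & led_red -> log_uploaded]. New: log_uploaded.
Closure: {bios_posted, boot_ok, disk_detected, firmware_stale, led_green, led_red, log_uploaded, network_up, overheat, update_required} — 10 facts.

10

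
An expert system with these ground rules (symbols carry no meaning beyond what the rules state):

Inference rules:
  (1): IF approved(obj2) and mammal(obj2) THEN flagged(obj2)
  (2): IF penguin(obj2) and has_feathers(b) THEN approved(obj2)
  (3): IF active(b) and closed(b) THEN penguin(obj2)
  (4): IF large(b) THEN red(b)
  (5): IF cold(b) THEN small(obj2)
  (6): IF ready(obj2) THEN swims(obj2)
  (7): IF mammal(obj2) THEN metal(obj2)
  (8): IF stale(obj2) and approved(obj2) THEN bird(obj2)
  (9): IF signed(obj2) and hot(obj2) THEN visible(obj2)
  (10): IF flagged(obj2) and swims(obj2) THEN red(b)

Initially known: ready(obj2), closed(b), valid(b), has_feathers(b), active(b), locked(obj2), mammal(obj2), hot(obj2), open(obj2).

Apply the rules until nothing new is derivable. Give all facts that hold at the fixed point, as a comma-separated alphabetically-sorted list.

Round 1 fires (3), (6), (7), giving penguin(obj2), swims(obj2), metal(obj2).
Round 2 fires (2), giving approved(obj2).
Round 3 fires (1), giving flagged(obj2).
Round 4 fires (10), giving red(b).

active(b), approved(obj2), closed(b), flagged(obj2), has_feathers(b), hot(obj2), locked(obj2), mammal(obj2), metal(obj2), open(obj2), penguin(obj2), ready(obj2), red(b), swims(obj2), valid(b)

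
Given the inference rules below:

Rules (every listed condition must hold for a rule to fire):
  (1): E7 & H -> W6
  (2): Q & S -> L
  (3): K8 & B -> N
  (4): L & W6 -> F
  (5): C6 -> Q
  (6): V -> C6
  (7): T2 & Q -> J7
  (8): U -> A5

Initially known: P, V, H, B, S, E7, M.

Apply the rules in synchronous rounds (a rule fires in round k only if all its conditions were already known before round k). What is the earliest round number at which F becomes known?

4

[1] (1) [E7 & H -> W6]; (6) [V -> C6]. ⇒ new: W6, C6.
[2] (5) [C6 -> Q]. ⇒ new: Q.
[3] (2) [Q & S -> L]. ⇒ new: L.
[4] (4) [L & W6 -> F]. ⇒ new: F.
F first appears in round 4.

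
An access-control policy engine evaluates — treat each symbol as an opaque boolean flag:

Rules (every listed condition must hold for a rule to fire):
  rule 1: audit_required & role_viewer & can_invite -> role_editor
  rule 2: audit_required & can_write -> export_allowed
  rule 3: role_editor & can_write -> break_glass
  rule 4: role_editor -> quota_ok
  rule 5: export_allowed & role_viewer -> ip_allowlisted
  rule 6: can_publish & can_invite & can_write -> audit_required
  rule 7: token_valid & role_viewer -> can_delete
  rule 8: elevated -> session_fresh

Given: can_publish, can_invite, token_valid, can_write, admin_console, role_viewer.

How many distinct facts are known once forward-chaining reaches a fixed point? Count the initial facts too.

13

Round 1 — rule 6, rule 7, derive audit_required, can_delete.
Round 2 — rule 1, rule 2, derive role_editor, export_allowed.
Round 3 — rule 3, rule 4, rule 5, derive break_glass, quota_ok, ip_allowlisted.
Closure: {admin_console, audit_required, break_glass, can_delete, can_invite, can_publish, can_write, export_allowed, ip_allowlisted, quota_ok, role_editor, role_viewer, token_valid} — 13 facts.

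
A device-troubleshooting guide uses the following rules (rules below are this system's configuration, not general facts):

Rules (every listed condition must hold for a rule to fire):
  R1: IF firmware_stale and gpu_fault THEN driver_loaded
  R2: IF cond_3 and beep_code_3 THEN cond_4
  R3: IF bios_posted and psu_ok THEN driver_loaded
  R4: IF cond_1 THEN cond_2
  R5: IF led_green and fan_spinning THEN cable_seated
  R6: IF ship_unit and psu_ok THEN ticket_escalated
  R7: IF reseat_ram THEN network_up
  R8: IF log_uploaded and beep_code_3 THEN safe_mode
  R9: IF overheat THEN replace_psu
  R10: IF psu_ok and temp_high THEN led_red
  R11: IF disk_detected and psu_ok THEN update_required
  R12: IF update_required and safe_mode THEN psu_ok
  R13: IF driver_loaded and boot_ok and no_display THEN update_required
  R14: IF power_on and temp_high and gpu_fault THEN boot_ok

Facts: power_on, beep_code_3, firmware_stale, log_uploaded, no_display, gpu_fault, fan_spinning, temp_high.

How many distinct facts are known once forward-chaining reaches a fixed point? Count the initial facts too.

Round 1: R1 [IF firmware_stale and gpu_fault THEN driver_loaded]; R8 [IF log_uploaded and beep_code_3 THEN safe_mode]; R14 [IF power_on and temp_high and gpu_fault THEN boot_ok]. New: driver_loaded, safe_mode, boot_ok.
Round 2: R13 [IF driver_loaded and boot_ok and no_display THEN update_required]. New: update_required.
Round 3: R12 [IF update_required and safe_mode THEN psu_ok]. New: psu_ok.
Round 4: R10 [IF psu_ok and temp_high THEN led_red]. New: led_red.
Closure: {beep_code_3, boot_ok, driver_loaded, fan_spinning, firmware_stale, gpu_fault, led_red, log_uploaded, no_display, power_on, psu_ok, safe_mode, temp_high, update_required} — 14 facts.

14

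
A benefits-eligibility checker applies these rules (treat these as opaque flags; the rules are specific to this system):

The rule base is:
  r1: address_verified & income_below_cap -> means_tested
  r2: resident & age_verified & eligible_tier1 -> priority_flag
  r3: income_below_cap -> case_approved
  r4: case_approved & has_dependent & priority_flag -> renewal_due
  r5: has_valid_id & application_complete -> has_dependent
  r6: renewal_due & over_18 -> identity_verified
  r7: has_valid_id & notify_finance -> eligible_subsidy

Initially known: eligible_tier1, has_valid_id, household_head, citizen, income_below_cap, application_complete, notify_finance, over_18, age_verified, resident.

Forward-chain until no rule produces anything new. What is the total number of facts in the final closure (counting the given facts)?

16

[1] r2 [resident & age_verified & eligible_tier1 -> priority_flag]; r3 [income_below_cap -> case_approved]; r5 [has_valid_id & application_complete -> has_dependent]; r7 [has_valid_id & notify_finance -> eligible_subsidy]. ⇒ new: priority_flag, case_approved, has_dependent, eligible_subsidy.
[2] r4 [case_approved & has_dependent & priority_flag -> renewal_due]. ⇒ new: renewal_due.
[3] r6 [renewal_due & over_18 -> identity_verified]. ⇒ new: identity_verified.
Closure: {age_verified, application_complete, case_approved, citizen, eligible_subsidy, eligible_tier1, has_dependent, has_valid_id, household_head, identity_verified, income_below_cap, notify_finance, over_18, priority_flag, renewal_due, resident} — 16 facts.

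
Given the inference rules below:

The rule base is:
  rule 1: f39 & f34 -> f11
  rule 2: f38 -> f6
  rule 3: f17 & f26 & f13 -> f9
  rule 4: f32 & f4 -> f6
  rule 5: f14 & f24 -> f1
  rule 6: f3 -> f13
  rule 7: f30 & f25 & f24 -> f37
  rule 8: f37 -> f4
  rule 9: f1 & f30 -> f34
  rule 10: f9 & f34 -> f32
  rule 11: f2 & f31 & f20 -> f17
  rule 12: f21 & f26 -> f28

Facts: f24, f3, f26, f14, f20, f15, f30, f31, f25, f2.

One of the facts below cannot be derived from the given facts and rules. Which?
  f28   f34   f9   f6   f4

f28

Round 1 — rule 5, rule 6, rule 7, rule 11, derive f1, f13, f37, f17.
Round 2 — rule 3, rule 8, rule 9, derive f9, f4, f34.
Round 3 — rule 10, derive f32.
Round 4 — rule 4, derive f6.
Derived: f34 (round 2), f6 (round 4), f4 (round 2), f9 (round 2). f28 never appears in any round.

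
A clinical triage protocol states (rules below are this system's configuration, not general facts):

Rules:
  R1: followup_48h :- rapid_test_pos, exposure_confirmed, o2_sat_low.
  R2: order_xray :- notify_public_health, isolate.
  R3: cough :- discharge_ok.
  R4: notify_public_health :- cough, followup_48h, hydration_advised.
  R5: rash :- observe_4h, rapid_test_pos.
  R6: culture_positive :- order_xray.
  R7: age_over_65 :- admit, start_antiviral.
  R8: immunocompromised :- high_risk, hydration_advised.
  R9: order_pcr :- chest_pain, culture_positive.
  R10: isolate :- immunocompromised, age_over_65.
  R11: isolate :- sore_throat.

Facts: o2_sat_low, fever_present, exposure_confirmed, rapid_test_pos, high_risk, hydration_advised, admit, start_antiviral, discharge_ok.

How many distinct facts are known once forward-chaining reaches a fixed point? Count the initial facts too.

Round 1 fires R1, R3, R7, R8, giving followup_48h, cough, age_over_65, immunocompromised.
Round 2 fires R4, R10, giving notify_public_health, isolate.
Round 3 fires R2, giving order_xray.
Round 4 fires R6, giving culture_positive.
Closure: {admit, age_over_65, cough, culture_positive, discharge_ok, exposure_confirmed, fever_present, followup_48h, high_risk, hydration_advised, immunocompromised, isolate, notify_public_health, o2_sat_low, order_xray, rapid_test_pos, start_antiviral} — 17 facts.

17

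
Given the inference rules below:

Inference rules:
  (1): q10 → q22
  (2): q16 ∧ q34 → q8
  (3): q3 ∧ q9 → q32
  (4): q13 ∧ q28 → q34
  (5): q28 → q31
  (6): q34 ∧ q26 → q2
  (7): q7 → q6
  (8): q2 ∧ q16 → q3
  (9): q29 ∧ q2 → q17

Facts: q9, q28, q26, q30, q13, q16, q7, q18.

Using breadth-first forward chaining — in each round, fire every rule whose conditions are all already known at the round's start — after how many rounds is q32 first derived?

Round 1 — (4), (5), (7), derive q34, q31, q6.
Round 2 — (2), (6), derive q8, q2.
Round 3 — (8), derive q3.
Round 4 — (3), derive q32.
q32 first appears in round 4.

4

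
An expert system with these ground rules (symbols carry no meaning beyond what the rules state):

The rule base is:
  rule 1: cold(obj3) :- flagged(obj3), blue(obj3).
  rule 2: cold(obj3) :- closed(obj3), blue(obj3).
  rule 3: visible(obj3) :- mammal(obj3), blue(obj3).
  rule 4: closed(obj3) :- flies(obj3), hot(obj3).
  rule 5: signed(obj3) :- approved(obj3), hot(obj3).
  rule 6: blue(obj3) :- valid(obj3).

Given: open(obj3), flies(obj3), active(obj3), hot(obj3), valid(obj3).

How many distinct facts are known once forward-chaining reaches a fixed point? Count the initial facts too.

[1] rule 4 [closed(obj3) :- flies(obj3), hot(obj3).]; rule 6 [blue(obj3) :- valid(obj3).]. ⇒ new: closed(obj3), blue(obj3).
[2] rule 2 [cold(obj3) :- closed(obj3), blue(obj3).]. ⇒ new: cold(obj3).
Closure: {active(obj3), blue(obj3), closed(obj3), cold(obj3), flies(obj3), hot(obj3), open(obj3), valid(obj3)} — 8 facts.

8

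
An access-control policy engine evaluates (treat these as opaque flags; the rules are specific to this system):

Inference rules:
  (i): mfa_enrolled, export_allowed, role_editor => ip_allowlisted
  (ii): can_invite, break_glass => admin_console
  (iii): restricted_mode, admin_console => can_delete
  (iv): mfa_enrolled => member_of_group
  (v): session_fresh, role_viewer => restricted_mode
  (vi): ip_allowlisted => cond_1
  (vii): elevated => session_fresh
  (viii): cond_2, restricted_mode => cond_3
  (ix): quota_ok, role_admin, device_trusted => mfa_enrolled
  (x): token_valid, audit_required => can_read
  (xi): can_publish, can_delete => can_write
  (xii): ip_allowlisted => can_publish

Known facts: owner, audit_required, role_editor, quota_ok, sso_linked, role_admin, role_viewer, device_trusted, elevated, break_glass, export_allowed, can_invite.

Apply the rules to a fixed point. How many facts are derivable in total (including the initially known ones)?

Round 1: (ii) [can_invite, break_glass => admin_console]; (vii) [elevated => session_fresh]; (ix) [quota_ok, role_admin, device_trusted => mfa_enrolled]. New: admin_console, session_fresh, mfa_enrolled.
Round 2: (i) [mfa_enrolled, export_allowed, role_editor => ip_allowlisted]; (iv) [mfa_enrolled => member_of_group]; (v) [session_fresh, role_viewer => restricted_mode]. New: ip_allowlisted, member_of_group, restricted_mode.
Round 3: (iii) [restricted_mode, admin_console => can_delete]; (vi) [ip_allowlisted => cond_1]; (xii) [ip_allowlisted => can_publish]. New: can_delete, cond_1, can_publish.
Round 4: (xi) [can_publish, can_delete => can_write]. New: can_write.
Closure: {admin_console, audit_required, break_glass, can_delete, can_invite, can_publish, can_write, cond_1, device_trusted, elevated, export_allowed, ip_allowlisted, member_of_group, mfa_enrolled, owner, quota_ok, restricted_mode, role_admin, role_editor, role_viewer, session_fresh, sso_linked} — 22 facts.

22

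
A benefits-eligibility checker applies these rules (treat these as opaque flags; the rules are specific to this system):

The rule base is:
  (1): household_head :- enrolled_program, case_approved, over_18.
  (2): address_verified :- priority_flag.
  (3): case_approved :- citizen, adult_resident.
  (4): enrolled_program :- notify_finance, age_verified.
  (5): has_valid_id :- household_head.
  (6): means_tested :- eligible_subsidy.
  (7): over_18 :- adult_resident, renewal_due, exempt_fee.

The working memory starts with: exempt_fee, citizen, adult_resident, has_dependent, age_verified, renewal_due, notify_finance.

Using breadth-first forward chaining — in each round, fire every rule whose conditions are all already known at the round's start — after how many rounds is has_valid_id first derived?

Round 1 fires (3), (4), (7), giving case_approved, enrolled_program, over_18.
Round 2 fires (1), giving household_head.
Round 3 fires (5), giving has_valid_id.
has_valid_id first appears in round 3.

3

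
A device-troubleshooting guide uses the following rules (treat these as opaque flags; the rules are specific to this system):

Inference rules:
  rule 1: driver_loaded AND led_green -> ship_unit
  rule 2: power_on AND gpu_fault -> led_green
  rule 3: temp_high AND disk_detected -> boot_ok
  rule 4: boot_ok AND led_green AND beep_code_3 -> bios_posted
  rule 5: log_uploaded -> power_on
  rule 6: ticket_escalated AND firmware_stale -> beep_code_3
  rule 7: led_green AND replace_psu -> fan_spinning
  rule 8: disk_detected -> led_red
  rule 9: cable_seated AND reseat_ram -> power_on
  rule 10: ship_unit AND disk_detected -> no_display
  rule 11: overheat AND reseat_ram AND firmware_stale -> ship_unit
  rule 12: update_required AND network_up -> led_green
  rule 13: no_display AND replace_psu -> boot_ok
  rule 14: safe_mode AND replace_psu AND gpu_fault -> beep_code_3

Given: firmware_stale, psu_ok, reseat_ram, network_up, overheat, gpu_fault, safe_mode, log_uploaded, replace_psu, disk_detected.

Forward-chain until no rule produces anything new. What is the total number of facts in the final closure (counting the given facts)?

19

Round 1: rule 5 [log_uploaded -> power_on]; rule 8 [disk_detected -> led_red]; rule 11 [overheat AND reseat_ram AND firmware_stale -> ship_unit]; rule 14 [safe_mode AND replace_psu AND gpu_fault -> beep_code_3]. Adds power_on, led_red, ship_unit, beep_code_3.
Round 2: rule 2 [power_on AND gpu_fault -> led_green]; rule 10 [ship_unit AND disk_detected -> no_display]. Adds led_green, no_display.
Round 3: rule 7 [led_green AND replace_psu -> fan_spinning]; rule 13 [no_display AND replace_psu -> boot_ok]. Adds fan_spinning, boot_ok.
Round 4: rule 4 [boot_ok AND led_green AND beep_code_3 -> bios_posted]. Adds bios_posted.
Closure: {beep_code_3, bios_posted, boot_ok, disk_detected, fan_spinning, firmware_stale, gpu_fault, led_green, led_red, log_uploaded, network_up, no_display, overheat, power_on, psu_ok, replace_psu, reseat_ram, safe_mode, ship_unit} — 19 facts.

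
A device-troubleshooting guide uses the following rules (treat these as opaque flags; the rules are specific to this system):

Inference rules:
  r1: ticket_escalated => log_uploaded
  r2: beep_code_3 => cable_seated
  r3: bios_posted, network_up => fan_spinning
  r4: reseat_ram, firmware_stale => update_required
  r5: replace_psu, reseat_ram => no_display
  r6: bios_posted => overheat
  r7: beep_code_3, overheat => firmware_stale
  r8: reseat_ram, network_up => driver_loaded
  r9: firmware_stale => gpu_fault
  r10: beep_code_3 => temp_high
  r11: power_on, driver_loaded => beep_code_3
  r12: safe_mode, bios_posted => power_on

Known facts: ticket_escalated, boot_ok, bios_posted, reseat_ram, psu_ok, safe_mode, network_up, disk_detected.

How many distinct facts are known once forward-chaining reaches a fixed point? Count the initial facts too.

Round 1: r1 [ticket_escalated => log_uploaded]; r3 [bios_posted, network_up => fan_spinning]; r6 [bios_posted => overheat]; r8 [reseat_ram, network_up => driver_loaded]; r12 [safe_mode, bios_posted => power_on]. Adds log_uploaded, fan_spinning, overheat, driver_loaded, power_on.
Round 2: r11 [power_on, driver_loaded => beep_code_3]. Adds beep_code_3.
Round 3: r2 [beep_code_3 => cable_seated]; r7 [beep_code_3, overheat => firmware_stale]; r10 [beep_code_3 => temp_high]. Adds cable_seated, firmware_stale, temp_high.
Round 4: r4 [reseat_ram, firmware_stale => update_required]; r9 [firmware_stale => gpu_fault]. Adds update_required, gpu_fault.
Closure: {beep_code_3, bios_posted, boot_ok, cable_seated, disk_detected, driver_loaded, fan_spinning, firmware_stale, gpu_fault, log_uploaded, network_up, overheat, power_on, psu_ok, reseat_ram, safe_mode, temp_high, ticket_escalated, update_required} — 19 facts.

19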